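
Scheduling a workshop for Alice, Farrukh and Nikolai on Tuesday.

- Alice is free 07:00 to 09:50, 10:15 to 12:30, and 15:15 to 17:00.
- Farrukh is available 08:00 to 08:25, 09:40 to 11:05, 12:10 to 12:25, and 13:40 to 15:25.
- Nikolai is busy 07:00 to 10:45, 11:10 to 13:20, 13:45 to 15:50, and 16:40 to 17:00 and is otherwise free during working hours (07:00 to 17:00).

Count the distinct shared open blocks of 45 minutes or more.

0

Nikolai free within 07:00–17:00: 10:45–11:10, 13:20–13:45, 15:50–16:40.
Alice ∩ Farrukh: 08:00–08:25, 09:40–09:50, 10:15–11:05, 12:10–12:25, 15:15–15:25.
Alice ∩ Farrukh ∩ Nikolai: 10:45–11:05.
Windows ≥ 45 min: (none).
That's 0 windows.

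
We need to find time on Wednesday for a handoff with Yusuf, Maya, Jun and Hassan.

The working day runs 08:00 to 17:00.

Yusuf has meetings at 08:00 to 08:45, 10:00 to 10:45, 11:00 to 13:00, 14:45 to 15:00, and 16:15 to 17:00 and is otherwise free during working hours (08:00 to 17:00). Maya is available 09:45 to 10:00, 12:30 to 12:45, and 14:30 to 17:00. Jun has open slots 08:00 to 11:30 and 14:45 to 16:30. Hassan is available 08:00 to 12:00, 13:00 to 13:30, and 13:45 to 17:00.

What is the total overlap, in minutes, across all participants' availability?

90 minutes

Yusuf free within 08:00–17:00: 08:45–10:00, 10:45–11:00, 13:00–14:45, 15:00–16:15.
Yusuf ∩ Maya: 09:45–10:00, 14:30–14:45, 15:00–16:15.
Yusuf ∩ Maya ∩ Jun: 09:45–10:00, 15:00–16:15.
Yusuf ∩ Maya ∩ Jun ∩ Hassan: 09:45–10:00, 15:00–16:15.
Total common minutes: 15 + 75 = 90.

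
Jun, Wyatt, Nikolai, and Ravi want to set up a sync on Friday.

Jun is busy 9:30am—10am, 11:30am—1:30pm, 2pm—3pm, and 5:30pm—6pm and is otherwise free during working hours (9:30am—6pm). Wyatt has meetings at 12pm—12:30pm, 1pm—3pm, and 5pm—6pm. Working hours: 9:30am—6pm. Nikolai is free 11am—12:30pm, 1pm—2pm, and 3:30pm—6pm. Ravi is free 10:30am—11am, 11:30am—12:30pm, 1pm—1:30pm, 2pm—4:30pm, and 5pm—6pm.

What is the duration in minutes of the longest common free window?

60 minutes

Jun free within 09:30–18:00: 10:00–11:30, 13:30–14:00, 15:00–17:30.
Wyatt free within 09:30–18:00: 09:30–12:00, 12:30–13:00, 15:00–17:00.
Jun ∩ Wyatt: 10:00–11:30, 15:00–17:00.
Jun ∩ Wyatt ∩ Nikolai: 11:00–11:30, 15:30–17:00.
Jun ∩ Wyatt ∩ Nikolai ∩ Ravi: 15:30–16:30.
Single common window of 60 minutes.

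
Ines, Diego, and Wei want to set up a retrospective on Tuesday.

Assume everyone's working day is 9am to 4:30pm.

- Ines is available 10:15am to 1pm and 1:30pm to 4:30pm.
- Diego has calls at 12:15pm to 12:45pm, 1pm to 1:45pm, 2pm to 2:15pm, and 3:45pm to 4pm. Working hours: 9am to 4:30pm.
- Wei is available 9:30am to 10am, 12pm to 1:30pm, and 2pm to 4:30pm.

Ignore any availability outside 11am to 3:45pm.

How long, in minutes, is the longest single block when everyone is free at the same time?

90 minutes

Diego free within 09:00–16:30: 09:00–12:15, 12:45–13:00, 13:45–14:00, 14:15–15:45, 16:00–16:30.
Ines ∩ Diego: 10:15–12:15, 12:45–13:00, 13:45–14:00, 14:15–15:45, 16:00–16:30.
Ines ∩ Diego ∩ Wei: 12:00–12:15, 12:45–13:00, 14:15–15:45, 16:00–16:30.
Restricted to 11:00–15:45: 12:00–12:15, 12:45–13:00, 14:15–15:45.
Common window lengths: 15, 15, 90 min; longest is 90.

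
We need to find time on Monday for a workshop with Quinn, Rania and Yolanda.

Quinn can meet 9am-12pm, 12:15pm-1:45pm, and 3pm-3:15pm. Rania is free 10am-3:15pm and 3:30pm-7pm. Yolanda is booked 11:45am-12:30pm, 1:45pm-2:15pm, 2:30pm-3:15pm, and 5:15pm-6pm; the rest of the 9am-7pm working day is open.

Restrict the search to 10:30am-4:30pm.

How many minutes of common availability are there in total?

150 minutes

Yolanda free within 09:00–19:00: 09:00–11:45, 12:30–13:45, 14:15–14:30, 15:15–17:15, 18:00–19:00.
Quinn ∩ Rania: 10:00–12:00, 12:15–13:45, 15:00–15:15.
Quinn ∩ Rania ∩ Yolanda: 10:00–11:45, 12:30–13:45.
Restricted to 10:30–16:30: 10:30–11:45, 12:30–13:45.
Total common minutes: 75 + 75 = 150.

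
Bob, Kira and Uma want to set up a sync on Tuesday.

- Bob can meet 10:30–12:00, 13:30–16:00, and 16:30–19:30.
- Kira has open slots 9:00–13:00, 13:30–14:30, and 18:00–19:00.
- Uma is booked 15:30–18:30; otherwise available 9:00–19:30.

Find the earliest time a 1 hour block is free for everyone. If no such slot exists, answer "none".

Uma free within 09:00–19:30: 09:00–15:30, 18:30–19:30.
Bob ∩ Kira: 10:30–12:00, 13:30–14:30, 18:00–19:00.
Bob ∩ Kira ∩ Uma: 10:30–12:00, 13:30–14:30, 18:30–19:00.
Windows ≥ 60 min: 10:30–12:00, 13:30–14:30.
Earliest such window starts at 10:30.

10:30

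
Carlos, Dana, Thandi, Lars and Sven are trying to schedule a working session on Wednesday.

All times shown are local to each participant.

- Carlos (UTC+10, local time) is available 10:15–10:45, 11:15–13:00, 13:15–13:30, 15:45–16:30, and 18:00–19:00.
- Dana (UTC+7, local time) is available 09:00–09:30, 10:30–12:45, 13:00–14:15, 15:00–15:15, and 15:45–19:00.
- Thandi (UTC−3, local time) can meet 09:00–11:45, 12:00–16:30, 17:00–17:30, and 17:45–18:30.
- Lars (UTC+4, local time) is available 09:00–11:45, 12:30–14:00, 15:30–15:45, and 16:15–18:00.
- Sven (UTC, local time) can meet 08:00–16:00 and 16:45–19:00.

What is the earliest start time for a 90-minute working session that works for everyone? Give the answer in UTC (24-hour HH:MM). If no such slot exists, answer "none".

Carlos → UTC: 00:15–00:45, 01:15–03:00, 03:15–03:30, 05:45–06:30, 08:00–09:00.
Dana → UTC: 02:00–02:30, 03:30–05:45, 06:00–07:15, 08:00–08:15, 08:45–12:00.
Thandi → UTC: 12:00–14:45, 15:00–19:30, 20:00–20:30, 20:45–21:30.
Lars → UTC: 05:00–07:45, 08:30–10:00, 11:30–11:45, 12:15–14:00.
Sven → UTC: 08:00–16:00, 16:45–19:00.
Carlos ∩ Dana: 02:00–02:30, 06:00–06:30, 08:00–08:15, 08:45–09:00.
Carlos ∩ Dana ∩ Thandi: (none).
Carlos ∩ Dana ∩ Thandi ∩ Lars: (none).
Carlos ∩ Dana ∩ Thandi ∩ Lars ∩ Sven: (none).
Windows ≥ 90 min: (none).

none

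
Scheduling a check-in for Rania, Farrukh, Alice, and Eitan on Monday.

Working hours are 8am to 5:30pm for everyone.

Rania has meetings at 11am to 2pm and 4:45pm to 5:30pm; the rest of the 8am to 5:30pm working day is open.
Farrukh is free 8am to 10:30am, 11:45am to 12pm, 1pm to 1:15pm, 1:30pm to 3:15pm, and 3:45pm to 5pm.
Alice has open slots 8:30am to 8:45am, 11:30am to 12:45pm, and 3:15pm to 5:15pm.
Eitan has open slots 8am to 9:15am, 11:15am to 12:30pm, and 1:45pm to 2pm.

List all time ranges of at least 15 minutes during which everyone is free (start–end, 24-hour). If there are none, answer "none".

08:30–08:45

Rania free within 08:00–17:30: 08:00–11:00, 14:00–16:45.
Rania ∩ Farrukh: 08:00–10:30, 14:00–15:15, 15:45–16:45.
Rania ∩ Farrukh ∩ Alice: 08:30–08:45, 15:45–16:45.
Rania ∩ Farrukh ∩ Alice ∩ Eitan: 08:30–08:45.
Windows ≥ 15 min: 08:30–08:45.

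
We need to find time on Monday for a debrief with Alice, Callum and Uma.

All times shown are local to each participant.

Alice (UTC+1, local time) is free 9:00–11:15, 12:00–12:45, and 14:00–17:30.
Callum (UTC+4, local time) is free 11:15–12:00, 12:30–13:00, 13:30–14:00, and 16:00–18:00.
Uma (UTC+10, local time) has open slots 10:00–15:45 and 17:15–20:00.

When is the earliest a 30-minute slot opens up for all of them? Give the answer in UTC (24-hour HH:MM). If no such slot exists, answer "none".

Alice → UTC: 08:00–10:15, 11:00–11:45, 13:00–16:30.
Callum → UTC: 07:15–08:00, 08:30–09:00, 09:30–10:00, 12:00–14:00.
Uma → UTC: 00:00–05:45, 07:15–10:00.
Alice ∩ Callum: 08:30–09:00, 09:30–10:00, 13:00–14:00.
Alice ∩ Callum ∩ Uma: 08:30–09:00, 09:30–10:00.
Windows ≥ 30 min: 08:30–09:00, 09:30–10:00.
Earliest such window starts at 08:30.

08:30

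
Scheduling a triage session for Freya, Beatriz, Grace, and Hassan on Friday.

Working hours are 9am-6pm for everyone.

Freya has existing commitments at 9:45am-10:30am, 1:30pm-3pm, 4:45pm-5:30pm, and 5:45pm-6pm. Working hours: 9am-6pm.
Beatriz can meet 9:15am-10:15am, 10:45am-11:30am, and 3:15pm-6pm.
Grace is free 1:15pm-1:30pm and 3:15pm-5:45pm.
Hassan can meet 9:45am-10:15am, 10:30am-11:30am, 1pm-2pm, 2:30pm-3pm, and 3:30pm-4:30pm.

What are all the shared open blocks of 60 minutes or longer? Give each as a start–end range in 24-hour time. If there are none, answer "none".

15:30–16:30

Freya free within 09:00–18:00: 09:00–09:45, 10:30–13:30, 15:00–16:45, 17:30–17:45.
Freya ∩ Beatriz: 09:15–09:45, 10:45–11:30, 15:15–16:45, 17:30–17:45.
Freya ∩ Beatriz ∩ Grace: 15:15–16:45, 17:30–17:45.
Freya ∩ Beatriz ∩ Grace ∩ Hassan: 15:30–16:30.
Windows ≥ 60 min: 15:30–16:30.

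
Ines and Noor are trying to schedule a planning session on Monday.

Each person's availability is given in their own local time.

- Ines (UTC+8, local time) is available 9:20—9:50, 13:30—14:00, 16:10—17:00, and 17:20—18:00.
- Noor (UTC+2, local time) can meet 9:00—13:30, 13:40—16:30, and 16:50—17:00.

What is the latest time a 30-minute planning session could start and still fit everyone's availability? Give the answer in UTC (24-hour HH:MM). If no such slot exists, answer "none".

Ines → UTC: 01:20–01:50, 05:30–06:00, 08:10–09:00, 09:20–10:00.
Noor → UTC: 07:00–11:30, 11:40–14:30, 14:50–15:00.
Ines ∩ Noor: 08:10–09:00, 09:20–10:00.
Windows ≥ 30 min: 08:10–09:00, 09:20–10:00.
Latest start in the last window 09:20–10:00 is 10:00 − 30 min = 09:30.

09:30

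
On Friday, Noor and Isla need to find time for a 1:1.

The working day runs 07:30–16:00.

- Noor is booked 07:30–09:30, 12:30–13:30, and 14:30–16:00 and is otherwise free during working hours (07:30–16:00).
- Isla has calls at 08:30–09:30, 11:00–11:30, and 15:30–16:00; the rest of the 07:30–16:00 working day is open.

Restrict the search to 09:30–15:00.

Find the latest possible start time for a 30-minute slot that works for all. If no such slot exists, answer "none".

14:00

Noor free within 07:30–16:00: 09:30–12:30, 13:30–14:30.
Isla free within 07:30–16:00: 07:30–08:30, 09:30–11:00, 11:30–15:30.
Noor ∩ Isla: 09:30–11:00, 11:30–12:30, 13:30–14:30.
Restricted to 09:30–15:00: 09:30–11:00, 11:30–12:30, 13:30–14:30.
Windows ≥ 30 min: 09:30–11:00, 11:30–12:30, 13:30–14:30.
Latest start in the last window 13:30–14:30 is 14:30 − 30 min = 14:00.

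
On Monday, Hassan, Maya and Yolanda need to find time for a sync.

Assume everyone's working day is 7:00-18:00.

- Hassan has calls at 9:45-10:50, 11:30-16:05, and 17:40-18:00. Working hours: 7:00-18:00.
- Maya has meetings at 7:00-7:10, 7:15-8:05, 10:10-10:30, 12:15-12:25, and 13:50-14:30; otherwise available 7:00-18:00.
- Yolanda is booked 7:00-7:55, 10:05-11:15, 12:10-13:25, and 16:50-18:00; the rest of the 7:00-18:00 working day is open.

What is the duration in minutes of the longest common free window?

Hassan free within 07:00–18:00: 07:00–09:45, 10:50–11:30, 16:05–17:40.
Maya free within 07:00–18:00: 07:10–07:15, 08:05–10:10, 10:30–12:15, 12:25–13:50, 14:30–18:00.
Yolanda free within 07:00–18:00: 07:55–10:05, 11:15–12:10, 13:25–16:50.
Hassan ∩ Maya: 07:10–07:15, 08:05–09:45, 10:50–11:30, 16:05–17:40.
Hassan ∩ Maya ∩ Yolanda: 08:05–09:45, 11:15–11:30, 16:05–16:50.
Common window lengths: 100, 15, 45 min; longest is 100.

100 minutes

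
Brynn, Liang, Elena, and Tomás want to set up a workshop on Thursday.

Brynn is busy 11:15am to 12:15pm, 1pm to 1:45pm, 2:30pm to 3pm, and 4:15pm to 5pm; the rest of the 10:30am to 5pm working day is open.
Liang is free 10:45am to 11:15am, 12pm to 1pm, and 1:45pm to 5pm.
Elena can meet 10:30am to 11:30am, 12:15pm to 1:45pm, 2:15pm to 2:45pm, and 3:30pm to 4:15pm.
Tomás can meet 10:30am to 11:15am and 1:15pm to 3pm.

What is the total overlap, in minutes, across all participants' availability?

45 minutes

Brynn free within 10:30–17:00: 10:30–11:15, 12:15–13:00, 13:45–14:30, 15:00–16:15.
Brynn ∩ Liang: 10:45–11:15, 12:15–13:00, 13:45–14:30, 15:00–16:15.
Brynn ∩ Liang ∩ Elena: 10:45–11:15, 12:15–13:00, 14:15–14:30, 15:30–16:15.
Brynn ∩ Liang ∩ Elena ∩ Tomás: 10:45–11:15, 14:15–14:30.
Total common minutes: 30 + 15 = 45.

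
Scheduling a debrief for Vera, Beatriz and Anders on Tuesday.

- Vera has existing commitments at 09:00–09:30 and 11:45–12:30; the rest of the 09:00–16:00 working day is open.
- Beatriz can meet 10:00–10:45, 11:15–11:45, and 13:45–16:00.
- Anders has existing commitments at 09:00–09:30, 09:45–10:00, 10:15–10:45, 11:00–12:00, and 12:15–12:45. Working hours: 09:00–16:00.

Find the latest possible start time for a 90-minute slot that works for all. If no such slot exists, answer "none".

14:30

Vera free within 09:00–16:00: 09:30–11:45, 12:30–16:00.
Anders free within 09:00–16:00: 09:30–09:45, 10:00–10:15, 10:45–11:00, 12:00–12:15, 12:45–16:00.
Vera ∩ Beatriz: 10:00–10:45, 11:15–11:45, 13:45–16:00.
Vera ∩ Beatriz ∩ Anders: 10:00–10:15, 13:45–16:00.
Windows ≥ 90 min: 13:45–16:00.
Latest start in the last window 13:45–16:00 is 16:00 − 90 min = 14:30.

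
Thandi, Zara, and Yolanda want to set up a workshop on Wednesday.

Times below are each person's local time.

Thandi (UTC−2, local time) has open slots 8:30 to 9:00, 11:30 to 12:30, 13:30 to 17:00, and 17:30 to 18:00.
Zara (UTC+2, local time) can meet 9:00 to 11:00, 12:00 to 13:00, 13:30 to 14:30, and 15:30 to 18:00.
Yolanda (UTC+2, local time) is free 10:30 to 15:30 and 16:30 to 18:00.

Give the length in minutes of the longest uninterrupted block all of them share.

Thandi → UTC: 10:30–11:00, 13:30–14:30, 15:30–19:00, 19:30–20:00.
Zara → UTC: 07:00–09:00, 10:00–11:00, 11:30–12:30, 13:30–16:00.
Yolanda → UTC: 08:30–13:30, 14:30–16:00.
Thandi ∩ Zara: 10:30–11:00, 13:30–14:30, 15:30–16:00.
Thandi ∩ Zara ∩ Yolanda: 10:30–11:00, 15:30–16:00.
Common window lengths: 30, 30 min; longest is 30.

30 minutes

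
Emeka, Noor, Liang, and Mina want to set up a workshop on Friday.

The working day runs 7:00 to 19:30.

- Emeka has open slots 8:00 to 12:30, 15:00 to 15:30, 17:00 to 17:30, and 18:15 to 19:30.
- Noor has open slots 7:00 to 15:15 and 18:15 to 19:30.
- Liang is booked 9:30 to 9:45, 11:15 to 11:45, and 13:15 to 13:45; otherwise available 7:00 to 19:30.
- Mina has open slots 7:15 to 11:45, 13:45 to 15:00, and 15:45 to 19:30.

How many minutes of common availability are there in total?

255 minutes

Liang free within 07:00–19:30: 07:00–09:30, 09:45–11:15, 11:45–13:15, 13:45–19:30.
Emeka ∩ Noor: 08:00–12:30, 15:00–15:15, 18:15–19:30.
Emeka ∩ Noor ∩ Liang: 08:00–09:30, 09:45–11:15, 11:45–12:30, 15:00–15:15, 18:15–19:30.
Emeka ∩ Noor ∩ Liang ∩ Mina: 08:00–09:30, 09:45–11:15, 18:15–19:30.
Total common minutes: 90 + 90 + 75 = 255.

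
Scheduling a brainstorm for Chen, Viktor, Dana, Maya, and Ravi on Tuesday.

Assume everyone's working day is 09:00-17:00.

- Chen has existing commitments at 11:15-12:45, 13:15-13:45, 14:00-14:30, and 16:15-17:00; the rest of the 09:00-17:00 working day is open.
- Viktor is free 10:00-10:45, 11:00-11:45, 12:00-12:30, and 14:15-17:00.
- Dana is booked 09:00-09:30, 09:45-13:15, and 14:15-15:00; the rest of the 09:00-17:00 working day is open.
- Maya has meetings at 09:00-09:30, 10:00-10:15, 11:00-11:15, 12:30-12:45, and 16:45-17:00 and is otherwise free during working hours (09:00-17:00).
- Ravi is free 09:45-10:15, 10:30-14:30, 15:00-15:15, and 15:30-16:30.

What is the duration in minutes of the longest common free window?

45 minutes

Chen free within 09:00–17:00: 09:00–11:15, 12:45–13:15, 13:45–14:00, 14:30–16:15.
Dana free within 09:00–17:00: 09:30–09:45, 13:15–14:15, 15:00–17:00.
Maya free within 09:00–17:00: 09:30–10:00, 10:15–11:00, 11:15–12:30, 12:45–16:45.
Chen ∩ Viktor: 10:00–10:45, 11:00–11:15, 14:30–16:15.
Chen ∩ Viktor ∩ Dana: 15:00–16:15.
Chen ∩ Viktor ∩ Dana ∩ Maya: 15:00–16:15.
Chen ∩ Viktor ∩ Dana ∩ Maya ∩ Ravi: 15:00–15:15, 15:30–16:15.
Common window lengths: 15, 45 min; longest is 45.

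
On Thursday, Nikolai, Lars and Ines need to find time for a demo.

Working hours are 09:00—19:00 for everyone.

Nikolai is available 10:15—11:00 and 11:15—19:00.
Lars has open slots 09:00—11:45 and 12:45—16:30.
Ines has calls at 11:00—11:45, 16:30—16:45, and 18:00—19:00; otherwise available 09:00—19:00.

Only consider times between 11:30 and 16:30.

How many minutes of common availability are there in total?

225 minutes

Ines free within 09:00–19:00: 09:00–11:00, 11:45–16:30, 16:45–18:00.
Nikolai ∩ Lars: 10:15–11:00, 11:15–11:45, 12:45–16:30.
Nikolai ∩ Lars ∩ Ines: 10:15–11:00, 12:45–16:30.
Restricted to 11:30–16:30: 12:45–16:30.
Total common minutes: 225.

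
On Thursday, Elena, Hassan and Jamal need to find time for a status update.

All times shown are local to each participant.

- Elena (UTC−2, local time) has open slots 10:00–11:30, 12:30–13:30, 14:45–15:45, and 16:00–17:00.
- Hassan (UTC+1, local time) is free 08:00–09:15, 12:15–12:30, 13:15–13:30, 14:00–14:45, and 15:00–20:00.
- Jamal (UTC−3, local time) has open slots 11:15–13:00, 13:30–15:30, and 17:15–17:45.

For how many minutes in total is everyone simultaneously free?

150 minutes

Elena → UTC: 12:00–13:30, 14:30–15:30, 16:45–17:45, 18:00–19:00.
Hassan → UTC: 07:00–08:15, 11:15–11:30, 12:15–12:30, 13:00–13:45, 14:00–19:00.
Jamal → UTC: 14:15–16:00, 16:30–18:30, 20:15–20:45.
Elena ∩ Hassan: 12:15–12:30, 13:00–13:30, 14:30–15:30, 16:45–17:45, 18:00–19:00.
Elena ∩ Hassan ∩ Jamal: 14:30–15:30, 16:45–17:45, 18:00–18:30.
Total common minutes: 60 + 60 + 30 = 150.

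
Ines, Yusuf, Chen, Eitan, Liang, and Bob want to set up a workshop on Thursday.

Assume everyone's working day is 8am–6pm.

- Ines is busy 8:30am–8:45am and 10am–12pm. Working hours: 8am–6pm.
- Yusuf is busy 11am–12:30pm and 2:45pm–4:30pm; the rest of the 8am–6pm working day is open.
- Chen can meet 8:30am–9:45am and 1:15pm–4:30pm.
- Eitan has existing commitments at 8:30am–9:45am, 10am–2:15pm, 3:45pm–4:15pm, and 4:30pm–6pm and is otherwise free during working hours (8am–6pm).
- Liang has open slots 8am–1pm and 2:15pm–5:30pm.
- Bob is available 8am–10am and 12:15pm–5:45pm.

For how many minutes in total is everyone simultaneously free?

30 minutes

Ines free within 08:00–18:00: 08:00–08:30, 08:45–10:00, 12:00–18:00.
Yusuf free within 08:00–18:00: 08:00–11:00, 12:30–14:45, 16:30–18:00.
Eitan free within 08:00–18:00: 08:00–08:30, 09:45–10:00, 14:15–15:45, 16:15–16:30.
Ines ∩ Yusuf: 08:00–08:30, 08:45–10:00, 12:30–14:45, 16:30–18:00.
Ines ∩ Yusuf ∩ Chen: 08:45–09:45, 13:15–14:45.
Ines ∩ Yusuf ∩ Chen ∩ Eitan: 14:15–14:45.
Ines ∩ Yusuf ∩ Chen ∩ Eitan ∩ Liang: 14:15–14:45.
Ines ∩ Yusuf ∩ Chen ∩ Eitan ∩ Liang ∩ Bob: 14:15–14:45.
Total common minutes: 30.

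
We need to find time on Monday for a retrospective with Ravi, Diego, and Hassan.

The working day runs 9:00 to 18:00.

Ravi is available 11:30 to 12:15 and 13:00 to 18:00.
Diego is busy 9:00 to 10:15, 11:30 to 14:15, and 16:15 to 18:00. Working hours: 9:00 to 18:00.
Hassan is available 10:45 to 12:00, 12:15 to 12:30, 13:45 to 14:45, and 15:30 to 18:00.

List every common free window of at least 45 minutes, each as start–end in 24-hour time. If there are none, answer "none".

Diego free within 09:00–18:00: 10:15–11:30, 14:15–16:15.
Ravi ∩ Diego: 14:15–16:15.
Ravi ∩ Diego ∩ Hassan: 14:15–14:45, 15:30–16:15.
Windows ≥ 45 min: 15:30–16:15.

15:30–16:15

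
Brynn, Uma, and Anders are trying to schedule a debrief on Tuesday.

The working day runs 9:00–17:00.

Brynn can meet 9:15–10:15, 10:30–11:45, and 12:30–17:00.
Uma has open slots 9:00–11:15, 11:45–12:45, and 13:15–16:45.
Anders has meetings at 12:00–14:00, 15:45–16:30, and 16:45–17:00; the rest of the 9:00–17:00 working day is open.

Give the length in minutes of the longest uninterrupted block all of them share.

Anders free within 09:00–17:00: 09:00–12:00, 14:00–15:45, 16:30–16:45.
Brynn ∩ Uma: 09:15–10:15, 10:30–11:15, 12:30–12:45, 13:15–16:45.
Brynn ∩ Uma ∩ Anders: 09:15–10:15, 10:30–11:15, 14:00–15:45, 16:30–16:45.
Common window lengths: 60, 45, 105, 15 min; longest is 105.

105 minutes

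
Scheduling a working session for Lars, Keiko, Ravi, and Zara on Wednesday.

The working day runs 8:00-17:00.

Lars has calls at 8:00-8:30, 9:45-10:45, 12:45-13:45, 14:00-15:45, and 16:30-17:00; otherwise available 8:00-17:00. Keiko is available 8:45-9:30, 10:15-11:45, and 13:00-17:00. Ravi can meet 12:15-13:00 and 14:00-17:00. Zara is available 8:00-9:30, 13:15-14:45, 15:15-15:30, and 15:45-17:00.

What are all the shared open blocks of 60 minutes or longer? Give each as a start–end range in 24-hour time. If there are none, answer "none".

Lars free within 08:00–17:00: 08:30–09:45, 10:45–12:45, 13:45–14:00, 15:45–16:30.
Lars ∩ Keiko: 08:45–09:30, 10:45–11:45, 13:45–14:00, 15:45–16:30.
Lars ∩ Keiko ∩ Ravi: 15:45–16:30.
Lars ∩ Keiko ∩ Ravi ∩ Zara: 15:45–16:30.
Windows ≥ 60 min: (none).

none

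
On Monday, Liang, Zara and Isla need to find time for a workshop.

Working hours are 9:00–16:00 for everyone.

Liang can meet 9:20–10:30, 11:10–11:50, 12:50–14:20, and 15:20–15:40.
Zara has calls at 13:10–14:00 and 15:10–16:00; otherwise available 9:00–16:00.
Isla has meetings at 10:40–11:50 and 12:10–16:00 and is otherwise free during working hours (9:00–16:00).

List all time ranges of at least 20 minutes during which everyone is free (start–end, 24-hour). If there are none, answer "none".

09:20–10:30

Zara free within 09:00–16:00: 09:00–13:10, 14:00–15:10.
Isla free within 09:00–16:00: 09:00–10:40, 11:50–12:10.
Liang ∩ Zara: 09:20–10:30, 11:10–11:50, 12:50–13:10, 14:00–14:20.
Liang ∩ Zara ∩ Isla: 09:20–10:30.
Windows ≥ 20 min: 09:20–10:30.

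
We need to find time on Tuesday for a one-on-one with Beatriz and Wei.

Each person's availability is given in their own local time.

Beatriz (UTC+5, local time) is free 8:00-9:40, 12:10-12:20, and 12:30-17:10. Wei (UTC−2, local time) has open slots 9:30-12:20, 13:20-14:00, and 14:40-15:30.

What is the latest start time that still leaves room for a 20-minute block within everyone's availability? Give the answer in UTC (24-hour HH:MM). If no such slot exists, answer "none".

Beatriz → UTC: 03:00–04:40, 07:10–07:20, 07:30–12:10.
Wei → UTC: 11:30–14:20, 15:20–16:00, 16:40–17:30.
Beatriz ∩ Wei: 11:30–12:10.
Windows ≥ 20 min: 11:30–12:10.
Latest start in the last window 11:30–12:10 is 12:10 − 20 min = 11:50.

11:50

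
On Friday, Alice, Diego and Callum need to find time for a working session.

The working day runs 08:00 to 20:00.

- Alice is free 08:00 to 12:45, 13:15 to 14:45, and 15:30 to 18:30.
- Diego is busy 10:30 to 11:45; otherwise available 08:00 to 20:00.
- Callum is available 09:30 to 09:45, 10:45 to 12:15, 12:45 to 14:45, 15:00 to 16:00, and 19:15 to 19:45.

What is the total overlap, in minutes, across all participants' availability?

Diego free within 08:00–20:00: 08:00–10:30, 11:45–20:00.
Alice ∩ Diego: 08:00–10:30, 11:45–12:45, 13:15–14:45, 15:30–18:30.
Alice ∩ Diego ∩ Callum: 09:30–09:45, 11:45–12:15, 13:15–14:45, 15:30–16:00.
Total common minutes: 15 + 30 + 90 + 30 = 165.

165 minutes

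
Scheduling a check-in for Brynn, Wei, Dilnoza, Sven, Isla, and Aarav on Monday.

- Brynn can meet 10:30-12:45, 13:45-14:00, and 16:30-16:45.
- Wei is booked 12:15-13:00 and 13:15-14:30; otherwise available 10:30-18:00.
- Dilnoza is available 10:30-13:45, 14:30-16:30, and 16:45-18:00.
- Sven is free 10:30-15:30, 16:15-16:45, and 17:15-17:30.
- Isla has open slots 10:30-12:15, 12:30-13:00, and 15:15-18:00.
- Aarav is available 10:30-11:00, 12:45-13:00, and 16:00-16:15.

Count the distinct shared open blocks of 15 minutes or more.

1

Wei free within 10:30–18:00: 10:30–12:15, 13:00–13:15, 14:30–18:00.
Brynn ∩ Wei: 10:30–12:15, 16:30–16:45.
Brynn ∩ Wei ∩ Dilnoza: 10:30–12:15.
Brynn ∩ Wei ∩ Dilnoza ∩ Sven: 10:30–12:15.
Brynn ∩ Wei ∩ Dilnoza ∩ Sven ∩ Isla: 10:30–12:15.
Brynn ∩ Wei ∩ Dilnoza ∩ Sven ∩ Isla ∩ Aarav: 10:30–11:00.
Windows ≥ 15 min: 10:30–11:00.
That's 1 window.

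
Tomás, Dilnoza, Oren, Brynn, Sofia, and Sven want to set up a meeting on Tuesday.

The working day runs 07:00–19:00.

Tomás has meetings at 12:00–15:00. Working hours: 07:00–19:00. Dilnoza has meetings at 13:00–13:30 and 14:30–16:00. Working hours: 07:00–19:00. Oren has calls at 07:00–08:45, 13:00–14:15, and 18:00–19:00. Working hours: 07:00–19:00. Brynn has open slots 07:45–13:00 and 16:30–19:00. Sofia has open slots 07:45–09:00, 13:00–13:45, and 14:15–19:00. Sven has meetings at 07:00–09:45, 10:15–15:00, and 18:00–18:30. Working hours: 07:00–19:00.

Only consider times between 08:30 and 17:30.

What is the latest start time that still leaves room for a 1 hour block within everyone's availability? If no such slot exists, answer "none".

16:30

Tomás free within 07:00–19:00: 07:00–12:00, 15:00–19:00.
Dilnoza free within 07:00–19:00: 07:00–13:00, 13:30–14:30, 16:00–19:00.
Oren free within 07:00–19:00: 08:45–13:00, 14:15–18:00.
Sven free within 07:00–19:00: 09:45–10:15, 15:00–18:00, 18:30–19:00.
Tomás ∩ Dilnoza: 07:00–12:00, 16:00–19:00.
Tomás ∩ Dilnoza ∩ Oren: 08:45–12:00, 16:00–18:00.
Tomás ∩ Dilnoza ∩ Oren ∩ Brynn: 08:45–12:00, 16:30–18:00.
Tomás ∩ Dilnoza ∩ Oren ∩ Brynn ∩ Sofia: 08:45–09:00, 16:30–18:00.
Tomás ∩ Dilnoza ∩ Oren ∩ Brynn ∩ Sofia ∩ Sven: 16:30–18:00.
Restricted to 08:30–17:30: 16:30–17:30.
Windows ≥ 60 min: 16:30–17:30.
Latest start in the last window 16:30–17:30 is 17:30 − 60 min = 16:30.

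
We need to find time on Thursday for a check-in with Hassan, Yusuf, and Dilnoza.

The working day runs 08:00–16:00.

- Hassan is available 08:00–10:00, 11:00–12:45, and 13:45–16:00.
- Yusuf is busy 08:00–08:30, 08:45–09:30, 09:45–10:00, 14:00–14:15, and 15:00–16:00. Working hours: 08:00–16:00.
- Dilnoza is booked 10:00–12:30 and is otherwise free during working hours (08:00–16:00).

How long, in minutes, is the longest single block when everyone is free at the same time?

45 minutes

Yusuf free within 08:00–16:00: 08:30–08:45, 09:30–09:45, 10:00–14:00, 14:15–15:00.
Dilnoza free within 08:00–16:00: 08:00–10:00, 12:30–16:00.
Hassan ∩ Yusuf: 08:30–08:45, 09:30–09:45, 11:00–12:45, 13:45–14:00, 14:15–15:00.
Hassan ∩ Yusuf ∩ Dilnoza: 08:30–08:45, 09:30–09:45, 12:30–12:45, 13:45–14:00, 14:15–15:00.
Common window lengths: 15, 15, 15, 15, 45 min; longest is 45.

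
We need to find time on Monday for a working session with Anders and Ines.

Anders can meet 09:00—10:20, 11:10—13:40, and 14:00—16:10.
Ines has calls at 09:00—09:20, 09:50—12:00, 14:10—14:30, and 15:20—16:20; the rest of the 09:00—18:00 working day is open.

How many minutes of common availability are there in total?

Ines free within 09:00–18:00: 09:20–09:50, 12:00–14:10, 14:30–15:20, 16:20–18:00.
Anders ∩ Ines: 09:20–09:50, 12:00–13:40, 14:00–14:10, 14:30–15:20.
Total common minutes: 30 + 100 + 10 + 50 = 190.

190 minutes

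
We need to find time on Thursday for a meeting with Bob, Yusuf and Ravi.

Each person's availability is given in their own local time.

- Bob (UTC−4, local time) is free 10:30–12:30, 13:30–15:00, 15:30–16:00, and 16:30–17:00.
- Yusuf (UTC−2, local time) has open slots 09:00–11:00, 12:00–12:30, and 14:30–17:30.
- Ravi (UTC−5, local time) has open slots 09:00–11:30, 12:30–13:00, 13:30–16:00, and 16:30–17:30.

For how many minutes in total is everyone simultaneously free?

60 minutes

Bob → UTC: 14:30–16:30, 17:30–19:00, 19:30–20:00, 20:30–21:00.
Yusuf → UTC: 11:00–13:00, 14:00–14:30, 16:30–19:30.
Ravi → UTC: 14:00–16:30, 17:30–18:00, 18:30–21:00, 21:30–22:30.
Bob ∩ Yusuf: 17:30–19:00.
Bob ∩ Yusuf ∩ Ravi: 17:30–18:00, 18:30–19:00.
Total common minutes: 30 + 30 = 60.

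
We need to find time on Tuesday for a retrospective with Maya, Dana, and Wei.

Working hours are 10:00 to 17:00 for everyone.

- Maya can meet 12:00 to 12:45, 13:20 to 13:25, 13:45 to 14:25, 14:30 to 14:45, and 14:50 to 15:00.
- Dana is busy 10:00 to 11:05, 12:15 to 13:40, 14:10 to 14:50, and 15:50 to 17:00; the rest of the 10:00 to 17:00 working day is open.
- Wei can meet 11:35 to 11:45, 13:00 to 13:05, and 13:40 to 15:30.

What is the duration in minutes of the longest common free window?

25 minutes

Dana free within 10:00–17:00: 11:05–12:15, 13:40–14:10, 14:50–15:50.
Maya ∩ Dana: 12:00–12:15, 13:45–14:10, 14:50–15:00.
Maya ∩ Dana ∩ Wei: 13:45–14:10, 14:50–15:00.
Common window lengths: 25, 10 min; longest is 25.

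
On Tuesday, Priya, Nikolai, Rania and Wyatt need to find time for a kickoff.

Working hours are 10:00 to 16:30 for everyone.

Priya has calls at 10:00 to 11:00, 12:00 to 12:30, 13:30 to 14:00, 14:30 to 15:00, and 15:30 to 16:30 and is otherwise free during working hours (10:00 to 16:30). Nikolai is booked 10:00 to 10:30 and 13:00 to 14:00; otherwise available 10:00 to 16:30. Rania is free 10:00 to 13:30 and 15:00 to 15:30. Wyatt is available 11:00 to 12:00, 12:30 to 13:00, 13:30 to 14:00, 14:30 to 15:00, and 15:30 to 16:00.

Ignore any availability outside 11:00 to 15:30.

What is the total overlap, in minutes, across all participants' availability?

90 minutes

Priya free within 10:00–16:30: 11:00–12:00, 12:30–13:30, 14:00–14:30, 15:00–15:30.
Nikolai free within 10:00–16:30: 10:30–13:00, 14:00–16:30.
Priya ∩ Nikolai: 11:00–12:00, 12:30–13:00, 14:00–14:30, 15:00–15:30.
Priya ∩ Nikolai ∩ Rania: 11:00–12:00, 12:30–13:00, 15:00–15:30.
Priya ∩ Nikolai ∩ Rania ∩ Wyatt: 11:00–12:00, 12:30–13:00.
Restricted to 11:00–15:30: 11:00–12:00, 12:30–13:00.
Total common minutes: 60 + 30 = 90.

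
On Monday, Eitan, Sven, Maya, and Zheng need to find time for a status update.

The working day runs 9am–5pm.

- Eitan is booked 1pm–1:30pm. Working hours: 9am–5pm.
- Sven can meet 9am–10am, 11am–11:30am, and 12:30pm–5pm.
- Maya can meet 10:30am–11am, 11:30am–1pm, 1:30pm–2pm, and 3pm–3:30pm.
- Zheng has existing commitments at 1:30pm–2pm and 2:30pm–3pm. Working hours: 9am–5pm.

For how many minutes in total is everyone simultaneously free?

60 minutes

Eitan free within 09:00–17:00: 09:00–13:00, 13:30–17:00.
Zheng free within 09:00–17:00: 09:00–13:30, 14:00–14:30, 15:00–17:00.
Eitan ∩ Sven: 09:00–10:00, 11:00–11:30, 12:30–13:00, 13:30–17:00.
Eitan ∩ Sven ∩ Maya: 12:30–13:00, 13:30–14:00, 15:00–15:30.
Eitan ∩ Sven ∩ Maya ∩ Zheng: 12:30–13:00, 15:00–15:30.
Total common minutes: 30 + 30 = 60.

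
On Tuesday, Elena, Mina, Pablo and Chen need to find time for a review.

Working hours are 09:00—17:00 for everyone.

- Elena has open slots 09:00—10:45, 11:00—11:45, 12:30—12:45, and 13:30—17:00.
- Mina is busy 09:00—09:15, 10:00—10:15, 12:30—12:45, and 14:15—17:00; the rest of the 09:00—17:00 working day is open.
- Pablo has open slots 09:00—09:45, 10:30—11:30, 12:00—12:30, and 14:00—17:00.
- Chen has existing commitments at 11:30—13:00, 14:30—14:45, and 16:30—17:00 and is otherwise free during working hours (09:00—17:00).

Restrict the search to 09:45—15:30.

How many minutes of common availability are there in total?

60 minutes

Mina free within 09:00–17:00: 09:15–10:00, 10:15–12:30, 12:45–14:15.
Chen free within 09:00–17:00: 09:00–11:30, 13:00–14:30, 14:45–16:30.
Elena ∩ Mina: 09:15–10:00, 10:15–10:45, 11:00–11:45, 13:30–14:15.
Elena ∩ Mina ∩ Pablo: 09:15–09:45, 10:30–10:45, 11:00–11:30, 14:00–14:15.
Elena ∩ Mina ∩ Pablo ∩ Chen: 09:15–09:45, 10:30–10:45, 11:00–11:30, 14:00–14:15.
Restricted to 09:45–15:30: 10:30–10:45, 11:00–11:30, 14:00–14:15.
Total common minutes: 15 + 30 + 15 = 60.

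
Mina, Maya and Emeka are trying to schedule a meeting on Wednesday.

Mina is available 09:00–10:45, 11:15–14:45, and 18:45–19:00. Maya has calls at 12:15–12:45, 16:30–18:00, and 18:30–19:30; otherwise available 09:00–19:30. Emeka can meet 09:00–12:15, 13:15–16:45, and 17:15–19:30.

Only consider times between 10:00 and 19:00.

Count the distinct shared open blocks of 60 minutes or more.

2

Maya free within 09:00–19:30: 09:00–12:15, 12:45–16:30, 18:00–18:30.
Mina ∩ Maya: 09:00–10:45, 11:15–12:15, 12:45–14:45.
Mina ∩ Maya ∩ Emeka: 09:00–10:45, 11:15–12:15, 13:15–14:45.
Restricted to 10:00–19:00: 10:00–10:45, 11:15–12:15, 13:15–14:45.
Windows ≥ 60 min: 11:15–12:15, 13:15–14:45.
That's 2 windows.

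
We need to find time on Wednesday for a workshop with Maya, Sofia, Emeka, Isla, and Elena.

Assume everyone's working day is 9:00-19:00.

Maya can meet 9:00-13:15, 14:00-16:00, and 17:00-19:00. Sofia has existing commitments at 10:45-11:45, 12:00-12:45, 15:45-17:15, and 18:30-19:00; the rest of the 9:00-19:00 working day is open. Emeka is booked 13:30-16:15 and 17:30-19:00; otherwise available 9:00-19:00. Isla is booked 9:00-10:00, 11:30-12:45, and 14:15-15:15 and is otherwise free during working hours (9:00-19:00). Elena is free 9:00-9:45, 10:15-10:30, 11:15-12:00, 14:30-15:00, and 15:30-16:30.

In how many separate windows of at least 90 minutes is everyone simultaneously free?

0

Sofia free within 09:00–19:00: 09:00–10:45, 11:45–12:00, 12:45–15:45, 17:15–18:30.
Emeka free within 09:00–19:00: 09:00–13:30, 16:15–17:30.
Isla free within 09:00–19:00: 10:00–11:30, 12:45–14:15, 15:15–19:00.
Maya ∩ Sofia: 09:00–10:45, 11:45–12:00, 12:45–13:15, 14:00–15:45, 17:15–18:30.
Maya ∩ Sofia ∩ Emeka: 09:00–10:45, 11:45–12:00, 12:45–13:15, 17:15–17:30.
Maya ∩ Sofia ∩ Emeka ∩ Isla: 10:00–10:45, 12:45–13:15, 17:15–17:30.
Maya ∩ Sofia ∩ Emeka ∩ Isla ∩ Elena: 10:15–10:30.
Windows ≥ 90 min: (none).
That's 0 windows.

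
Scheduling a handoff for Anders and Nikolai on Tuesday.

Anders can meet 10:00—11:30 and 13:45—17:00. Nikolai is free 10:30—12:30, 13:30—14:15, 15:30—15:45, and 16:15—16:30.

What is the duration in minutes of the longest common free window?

60 minutes

Anders ∩ Nikolai: 10:30–11:30, 13:45–14:15, 15:30–15:45, 16:15–16:30.
Common window lengths: 60, 30, 15, 15 min; longest is 60.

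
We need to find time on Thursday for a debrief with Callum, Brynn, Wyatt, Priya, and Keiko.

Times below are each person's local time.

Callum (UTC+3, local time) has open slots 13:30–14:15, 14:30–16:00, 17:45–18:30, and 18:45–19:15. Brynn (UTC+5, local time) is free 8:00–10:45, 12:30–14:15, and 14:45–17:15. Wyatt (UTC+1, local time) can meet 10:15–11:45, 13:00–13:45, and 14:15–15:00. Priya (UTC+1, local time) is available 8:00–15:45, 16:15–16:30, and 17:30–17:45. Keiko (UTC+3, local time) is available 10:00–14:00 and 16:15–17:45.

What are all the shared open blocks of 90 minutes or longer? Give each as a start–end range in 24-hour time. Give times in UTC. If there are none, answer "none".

none

Callum → UTC: 10:30–11:15, 11:30–13:00, 14:45–15:30, 15:45–16:15.
Brynn → UTC: 03:00–05:45, 07:30–09:15, 09:45–12:15.
Wyatt → UTC: 09:15–10:45, 12:00–12:45, 13:15–14:00.
Priya → UTC: 07:00–14:45, 15:15–15:30, 16:30–16:45.
Keiko → UTC: 07:00–11:00, 13:15–14:45.
Callum ∩ Brynn: 10:30–11:15, 11:30–12:15.
Callum ∩ Brynn ∩ Wyatt: 10:30–10:45, 12:00–12:15.
Callum ∩ Brynn ∩ Wyatt ∩ Priya: 10:30–10:45, 12:00–12:15.
Callum ∩ Brynn ∩ Wyatt ∩ Priya ∩ Keiko: 10:30–10:45.
Windows ≥ 90 min: (none).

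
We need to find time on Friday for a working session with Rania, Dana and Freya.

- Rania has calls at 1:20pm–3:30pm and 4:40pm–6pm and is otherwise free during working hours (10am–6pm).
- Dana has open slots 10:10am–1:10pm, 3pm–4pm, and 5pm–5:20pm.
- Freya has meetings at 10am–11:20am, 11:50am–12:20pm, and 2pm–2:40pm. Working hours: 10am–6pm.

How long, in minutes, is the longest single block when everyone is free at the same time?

Rania free within 10:00–18:00: 10:00–13:20, 15:30–16:40.
Freya free within 10:00–18:00: 11:20–11:50, 12:20–14:00, 14:40–18:00.
Rania ∩ Dana: 10:10–13:10, 15:30–16:00.
Rania ∩ Dana ∩ Freya: 11:20–11:50, 12:20–13:10, 15:30–16:00.
Common window lengths: 30, 50, 30 min; longest is 50.

50 minutes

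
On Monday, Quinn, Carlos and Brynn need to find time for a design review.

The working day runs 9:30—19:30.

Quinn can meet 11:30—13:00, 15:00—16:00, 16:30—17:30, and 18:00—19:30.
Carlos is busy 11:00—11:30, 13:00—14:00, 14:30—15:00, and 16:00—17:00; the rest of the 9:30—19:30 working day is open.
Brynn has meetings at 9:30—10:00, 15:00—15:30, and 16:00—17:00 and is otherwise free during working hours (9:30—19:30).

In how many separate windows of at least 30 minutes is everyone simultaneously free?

Carlos free within 09:30–19:30: 09:30–11:00, 11:30–13:00, 14:00–14:30, 15:00–16:00, 17:00–19:30.
Brynn free within 09:30–19:30: 10:00–15:00, 15:30–16:00, 17:00–19:30.
Quinn ∩ Carlos: 11:30–13:00, 15:00–16:00, 17:00–17:30, 18:00–19:30.
Quinn ∩ Carlos ∩ Brynn: 11:30–13:00, 15:30–16:00, 17:00–17:30, 18:00–19:30.
Windows ≥ 30 min: 11:30–13:00, 15:30–16:00, 17:00–17:30, 18:00–19:30.
That's 4 windows.

4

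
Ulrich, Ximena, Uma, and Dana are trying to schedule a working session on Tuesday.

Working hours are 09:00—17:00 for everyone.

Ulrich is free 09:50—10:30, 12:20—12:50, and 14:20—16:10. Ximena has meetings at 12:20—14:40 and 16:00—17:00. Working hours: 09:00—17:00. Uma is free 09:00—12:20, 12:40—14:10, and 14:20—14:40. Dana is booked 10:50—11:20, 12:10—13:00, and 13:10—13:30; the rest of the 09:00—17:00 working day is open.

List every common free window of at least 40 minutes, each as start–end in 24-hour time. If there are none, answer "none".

09:50–10:30

Ximena free within 09:00–17:00: 09:00–12:20, 14:40–16:00.
Dana free within 09:00–17:00: 09:00–10:50, 11:20–12:10, 13:00–13:10, 13:30–17:00.
Ulrich ∩ Ximena: 09:50–10:30, 14:40–16:00.
Ulrich ∩ Ximena ∩ Uma: 09:50–10:30.
Ulrich ∩ Ximena ∩ Uma ∩ Dana: 09:50–10:30.
Windows ≥ 40 min: 09:50–10:30.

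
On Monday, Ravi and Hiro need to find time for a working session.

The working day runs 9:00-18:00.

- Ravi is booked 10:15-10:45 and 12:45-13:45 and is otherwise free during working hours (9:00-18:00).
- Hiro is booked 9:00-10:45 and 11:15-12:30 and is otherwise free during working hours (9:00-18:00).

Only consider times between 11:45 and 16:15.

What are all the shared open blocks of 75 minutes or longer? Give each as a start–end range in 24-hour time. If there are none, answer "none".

13:45–16:15

Ravi free within 09:00–18:00: 09:00–10:15, 10:45–12:45, 13:45–18:00.
Hiro free within 09:00–18:00: 10:45–11:15, 12:30–18:00.
Ravi ∩ Hiro: 10:45–11:15, 12:30–12:45, 13:45–18:00.
Restricted to 11:45–16:15: 12:30–12:45, 13:45–16:15.
Windows ≥ 75 min: 13:45–16:15.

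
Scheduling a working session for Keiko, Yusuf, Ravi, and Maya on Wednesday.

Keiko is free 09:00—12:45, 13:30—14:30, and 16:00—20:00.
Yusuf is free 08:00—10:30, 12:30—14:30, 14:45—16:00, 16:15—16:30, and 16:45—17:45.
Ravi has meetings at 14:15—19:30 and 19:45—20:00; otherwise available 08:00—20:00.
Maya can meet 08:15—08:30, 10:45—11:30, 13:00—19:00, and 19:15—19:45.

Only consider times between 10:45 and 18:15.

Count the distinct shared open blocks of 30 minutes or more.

Ravi free within 08:00–20:00: 08:00–14:15, 19:30–19:45.
Keiko ∩ Yusuf: 09:00–10:30, 12:30–12:45, 13:30–14:30, 16:15–16:30, 16:45–17:45.
Keiko ∩ Yusuf ∩ Ravi: 09:00–10:30, 12:30–12:45, 13:30–14:15.
Keiko ∩ Yusuf ∩ Ravi ∩ Maya: 13:30–14:15.
Restricted to 10:45–18:15: 13:30–14:15.
Windows ≥ 30 min: 13:30–14:15.
That's 1 window.

1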